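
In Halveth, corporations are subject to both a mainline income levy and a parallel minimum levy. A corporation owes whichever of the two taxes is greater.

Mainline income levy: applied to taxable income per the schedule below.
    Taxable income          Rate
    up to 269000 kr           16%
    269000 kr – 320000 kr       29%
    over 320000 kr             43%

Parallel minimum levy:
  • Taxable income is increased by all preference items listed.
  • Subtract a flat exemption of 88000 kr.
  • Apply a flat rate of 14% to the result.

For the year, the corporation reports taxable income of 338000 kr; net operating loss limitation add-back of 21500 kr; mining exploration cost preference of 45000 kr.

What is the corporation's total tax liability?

Parallel minimum levy:
  Adjusted income: 338000 kr + 21500 kr + 45000 kr = 404500 kr
  Less exemption 88000 kr → base 316500 kr
  316500 kr × 14% = 44310 kr

Mainline income levy:
  269000 kr × 16% = 43040 kr
  51000 kr × 29% = 14790 kr
  18000 kr × 43% = 7740 kr
  → 65570 kr

65570 kr > 44310 kr, so the mainline income levy governs.

65570 kr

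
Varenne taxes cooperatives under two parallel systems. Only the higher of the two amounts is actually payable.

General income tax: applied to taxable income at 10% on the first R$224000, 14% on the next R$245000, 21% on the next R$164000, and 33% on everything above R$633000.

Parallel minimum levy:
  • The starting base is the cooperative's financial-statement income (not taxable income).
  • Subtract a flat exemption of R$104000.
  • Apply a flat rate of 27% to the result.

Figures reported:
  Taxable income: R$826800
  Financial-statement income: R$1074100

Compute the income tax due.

R$261927

Parallel minimum levy:
  Base (financial-statement income): R$1074100
  Less exemption R$104000 → base R$970100
  R$970100 × 27% = R$261927

General income tax:
  R$224000 × 10% = R$22400
  R$245000 × 14% = R$34300
  R$164000 × 21% = R$34440
  R$193800 × 33% = R$63954
  → R$155094

R$261927 > R$155094, so the parallel minimum levy is the binding amount.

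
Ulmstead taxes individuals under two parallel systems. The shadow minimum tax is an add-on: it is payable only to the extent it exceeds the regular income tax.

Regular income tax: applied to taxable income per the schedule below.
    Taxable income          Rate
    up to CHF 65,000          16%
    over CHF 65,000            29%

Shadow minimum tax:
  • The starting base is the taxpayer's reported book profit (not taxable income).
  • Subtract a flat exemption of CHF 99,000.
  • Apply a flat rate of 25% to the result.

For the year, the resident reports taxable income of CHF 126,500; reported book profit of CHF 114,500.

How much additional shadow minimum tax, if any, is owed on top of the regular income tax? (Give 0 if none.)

Shadow minimum tax:
  Base (reported book profit): CHF 114,500
  Less exemption CHF 99,000 → base CHF 15,500
  CHF 15,500 × 25% = CHF 3,875

Regular income tax:
  CHF 65,000 × 16% = CHF 10,400
  CHF 61,500 × 29% = CHF 17,835
  → CHF 28,235

CHF 3,875 ≤ CHF 28,235, so no add-on is due.

CHF 0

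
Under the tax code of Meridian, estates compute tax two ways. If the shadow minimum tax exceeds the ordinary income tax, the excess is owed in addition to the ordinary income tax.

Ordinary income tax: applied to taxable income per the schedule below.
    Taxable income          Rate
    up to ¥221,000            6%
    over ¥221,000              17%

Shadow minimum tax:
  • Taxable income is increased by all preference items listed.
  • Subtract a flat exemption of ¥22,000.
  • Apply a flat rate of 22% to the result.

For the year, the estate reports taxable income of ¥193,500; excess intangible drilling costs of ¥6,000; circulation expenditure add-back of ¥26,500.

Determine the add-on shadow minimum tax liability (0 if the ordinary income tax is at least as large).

Shadow minimum tax:
  Adjusted income: ¥193,500 + ¥6,000 + ¥26,500 = ¥226,000
  Less exemption ¥22,000 → base ¥204,000
  ¥204,000 × 22% = ¥44,880

Ordinary income tax:
  ¥193,500 × 6% = ¥11,610

Excess of shadow minimum tax over ordinary income tax: ¥44,880 − ¥11,610 = ¥33,270.

¥33,270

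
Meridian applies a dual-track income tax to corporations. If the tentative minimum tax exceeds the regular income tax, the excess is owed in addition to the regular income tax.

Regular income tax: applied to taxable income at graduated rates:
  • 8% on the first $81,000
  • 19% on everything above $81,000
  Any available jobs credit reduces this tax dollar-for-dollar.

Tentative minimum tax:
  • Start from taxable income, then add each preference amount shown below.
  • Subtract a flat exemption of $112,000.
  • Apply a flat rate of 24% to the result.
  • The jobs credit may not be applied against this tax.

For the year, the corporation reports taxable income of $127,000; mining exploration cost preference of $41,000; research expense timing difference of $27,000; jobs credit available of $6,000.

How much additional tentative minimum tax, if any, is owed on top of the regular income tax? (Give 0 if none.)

$10,700

Tentative minimum tax:
  Adjusted income: $127,000 + $41,000 + $27,000 = $195,000
  Less exemption $112,000 → base $83,000
  $83,000 × 24% = $19,920

Regular income tax:
  $81,000 × 8% = $6,480
  $46,000 × 19% = $8,740
  → $15,220
  Less jobs credit $6,000 → $9,220

Excess of tentative minimum tax over regular income tax: $19,920 − $9,220 = $10,700.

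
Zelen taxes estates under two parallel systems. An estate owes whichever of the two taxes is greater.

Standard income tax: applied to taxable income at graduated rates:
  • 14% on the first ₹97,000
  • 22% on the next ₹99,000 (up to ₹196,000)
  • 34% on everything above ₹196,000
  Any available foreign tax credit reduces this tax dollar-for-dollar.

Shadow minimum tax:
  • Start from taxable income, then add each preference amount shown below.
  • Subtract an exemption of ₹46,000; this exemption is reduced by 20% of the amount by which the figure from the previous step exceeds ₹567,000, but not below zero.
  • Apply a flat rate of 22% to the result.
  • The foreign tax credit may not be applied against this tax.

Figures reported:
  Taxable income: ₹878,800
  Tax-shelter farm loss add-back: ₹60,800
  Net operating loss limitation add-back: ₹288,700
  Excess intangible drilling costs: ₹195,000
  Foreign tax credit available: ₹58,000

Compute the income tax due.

₹313,126

Shadow minimum tax:
  Adjusted income: ₹878,800 + ₹60,800 + ₹288,700 + ₹195,000 = ₹1,423,300
  Exemption: 20% × (₹1,423,300 − ₹567,000) = ₹171,260 ≥ ₹46,000, so the exemption is fully phased out
  Base: ₹1,423,300 − ₹0 = ₹1,423,300
  ₹1,423,300 × 22% = ₹313,126

Standard income tax:
  ₹97,000 × 14% = ₹13,580
  ₹99,000 × 22% = ₹21,780
  ₹682,800 × 34% = ₹232,152
  → ₹267,512
  Less foreign tax credit ₹58,000 → ₹209,512

₹313,126 > ₹209,512, so the shadow minimum tax is the binding amount.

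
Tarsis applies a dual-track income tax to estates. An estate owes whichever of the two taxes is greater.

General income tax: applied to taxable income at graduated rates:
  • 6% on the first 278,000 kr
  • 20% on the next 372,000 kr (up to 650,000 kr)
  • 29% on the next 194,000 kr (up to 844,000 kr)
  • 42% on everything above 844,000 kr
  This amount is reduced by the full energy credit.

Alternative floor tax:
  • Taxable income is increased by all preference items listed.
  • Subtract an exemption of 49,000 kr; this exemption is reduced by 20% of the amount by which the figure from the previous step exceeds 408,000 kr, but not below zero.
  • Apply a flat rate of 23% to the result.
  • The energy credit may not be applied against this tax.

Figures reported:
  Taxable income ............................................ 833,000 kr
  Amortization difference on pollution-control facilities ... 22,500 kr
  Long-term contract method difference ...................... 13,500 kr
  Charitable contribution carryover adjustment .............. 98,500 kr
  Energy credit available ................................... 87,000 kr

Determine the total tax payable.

222,525 kr

Alternative floor tax:
  Adjusted income: 833,000 kr + 22,500 kr + 13,500 kr + 98,500 kr = 967,500 kr
  Exemption: 20% × (967,500 kr − 408,000 kr) = 111,900 kr ≥ 49,000 kr, so the exemption is fully phased out
  Base: 967,500 kr − 0 kr = 967,500 kr
  967,500 kr × 23% = 222,525 kr

General income tax:
  278,000 kr × 6% = 16,680 kr
  372,000 kr × 20% = 74,400 kr
  183,000 kr × 29% = 53,070 kr
  → 144,150 kr
  Less energy credit 87,000 kr → 57,150 kr

222,525 kr > 57,150 kr, so the alternative floor tax is the binding amount.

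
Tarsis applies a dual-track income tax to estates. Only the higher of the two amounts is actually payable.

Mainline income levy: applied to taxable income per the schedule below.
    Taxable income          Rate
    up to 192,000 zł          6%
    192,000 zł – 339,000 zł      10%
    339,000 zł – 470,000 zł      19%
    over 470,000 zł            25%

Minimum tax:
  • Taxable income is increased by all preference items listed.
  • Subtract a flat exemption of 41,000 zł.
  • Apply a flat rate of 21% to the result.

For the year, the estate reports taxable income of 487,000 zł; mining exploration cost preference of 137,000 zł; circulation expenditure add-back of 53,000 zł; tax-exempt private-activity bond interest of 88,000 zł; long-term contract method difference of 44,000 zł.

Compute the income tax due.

161,280 zł

Minimum tax:
  Adjusted income: 487,000 zł + 137,000 zł + 53,000 zł + 88,000 zł + 44,000 zł = 809,000 zł
  Less exemption 41,000 zł → base 768,000 zł
  768,000 zł × 21% = 161,280 zł

Mainline income levy:
  192,000 zł × 6% = 11,520 zł
  147,000 zł × 10% = 14,700 zł
  131,000 zł × 19% = 24,890 zł
  17,000 zł × 25% = 4,250 zł
  → 55,360 zł

161,280 zł > 55,360 zł, so the minimum tax is the binding amount.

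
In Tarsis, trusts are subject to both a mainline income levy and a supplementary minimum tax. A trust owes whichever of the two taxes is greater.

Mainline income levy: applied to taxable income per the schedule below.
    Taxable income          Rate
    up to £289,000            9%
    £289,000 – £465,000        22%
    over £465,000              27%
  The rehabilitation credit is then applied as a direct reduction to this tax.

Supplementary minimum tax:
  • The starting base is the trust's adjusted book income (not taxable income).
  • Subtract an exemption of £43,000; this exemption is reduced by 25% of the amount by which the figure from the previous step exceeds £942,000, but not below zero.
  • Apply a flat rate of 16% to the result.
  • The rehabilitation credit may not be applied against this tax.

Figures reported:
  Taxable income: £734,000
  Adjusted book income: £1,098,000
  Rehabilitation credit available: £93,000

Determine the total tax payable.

Mainline income levy:
  £289,000 × 9% = £26,010
  £176,000 × 22% = £38,720
  £269,000 × 27% = £72,630
  → £137,360
  Less rehabilitation credit £93,000 → £44,360

Supplementary minimum tax:
  Base (adjusted book income): £1,098,000
  Exemption: £43,000 − 25% × (£1,098,000 − £942,000) = £43,000 − £39,000 = £4,000
  Base: £1,098,000 − £4,000 = £1,094,000
  £1,094,000 × 16% = £175,040

£175,040 > £44,360, so the supplementary minimum tax is the binding amount.

£175,040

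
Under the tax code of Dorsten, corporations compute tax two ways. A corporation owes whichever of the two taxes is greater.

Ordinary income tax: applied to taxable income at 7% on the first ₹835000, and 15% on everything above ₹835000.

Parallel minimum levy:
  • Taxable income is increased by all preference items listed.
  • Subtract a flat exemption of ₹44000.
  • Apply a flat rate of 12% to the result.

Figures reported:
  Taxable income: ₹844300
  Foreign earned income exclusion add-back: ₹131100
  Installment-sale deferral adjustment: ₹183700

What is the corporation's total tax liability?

Parallel minimum levy:
  Adjusted income: ₹844300 + ₹131100 + ₹183700 = ₹1159100
  Less exemption ₹44000 → base ₹1115100
  ₹1115100 × 12% = ₹133812

Ordinary income tax:
  ₹835000 × 7% = ₹58450
  ₹9300 × 15% = ₹1395
  → ₹59845

₹133812 > ₹59845, so the parallel minimum levy is the binding amount.

₹133812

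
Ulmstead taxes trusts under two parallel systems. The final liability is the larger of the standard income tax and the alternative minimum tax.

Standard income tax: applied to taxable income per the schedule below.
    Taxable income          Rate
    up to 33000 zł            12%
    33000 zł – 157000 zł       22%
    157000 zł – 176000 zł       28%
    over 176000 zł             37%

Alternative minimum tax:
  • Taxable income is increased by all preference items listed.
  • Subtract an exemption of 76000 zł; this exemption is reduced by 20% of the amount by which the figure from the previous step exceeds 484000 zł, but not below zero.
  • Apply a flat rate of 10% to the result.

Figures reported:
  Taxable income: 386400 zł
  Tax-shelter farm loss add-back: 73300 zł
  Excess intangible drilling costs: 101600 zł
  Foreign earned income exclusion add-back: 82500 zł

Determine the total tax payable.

114408 zł

Alternative minimum tax:
  Adjusted income: 386400 zł + 73300 zł + 101600 zł + 82500 zł = 643800 zł
  Exemption: 76000 zł − 20% × (643800 zł − 484000 zł) = 76000 zł − 31960 zł = 44040 zł
  Base: 643800 zł − 44040 zł = 599760 zł
  599760 zł × 10% = 59976 zł

Standard income tax:
  33000 zł × 12% = 3960 zł
  124000 zł × 22% = 27280 zł
  19000 zł × 28% = 5320 zł
  210400 zł × 37% = 77848 zł
  → 114408 zł

114408 zł > 59976 zł, so the standard income tax governs.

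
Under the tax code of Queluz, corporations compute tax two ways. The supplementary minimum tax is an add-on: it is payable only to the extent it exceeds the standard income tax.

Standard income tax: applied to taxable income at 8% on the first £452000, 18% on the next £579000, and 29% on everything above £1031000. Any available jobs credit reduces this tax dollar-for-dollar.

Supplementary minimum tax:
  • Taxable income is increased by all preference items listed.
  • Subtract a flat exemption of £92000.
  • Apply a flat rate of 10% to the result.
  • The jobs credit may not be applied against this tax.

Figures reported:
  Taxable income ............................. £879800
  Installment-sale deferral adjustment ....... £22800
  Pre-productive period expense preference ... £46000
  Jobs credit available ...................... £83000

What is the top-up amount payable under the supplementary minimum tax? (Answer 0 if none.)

Supplementary minimum tax:
  Adjusted income: £879800 + £22800 + £46000 = £948600
  Less exemption £92000 → base £856600
  £856600 × 10% = £85660

Standard income tax:
  £452000 × 8% = £36160
  £427800 × 18% = £77004
  → £113164
  Less jobs credit £83000 → £30164

Excess of supplementary minimum tax over standard income tax: £85660 − £30164 = £55496.

£55496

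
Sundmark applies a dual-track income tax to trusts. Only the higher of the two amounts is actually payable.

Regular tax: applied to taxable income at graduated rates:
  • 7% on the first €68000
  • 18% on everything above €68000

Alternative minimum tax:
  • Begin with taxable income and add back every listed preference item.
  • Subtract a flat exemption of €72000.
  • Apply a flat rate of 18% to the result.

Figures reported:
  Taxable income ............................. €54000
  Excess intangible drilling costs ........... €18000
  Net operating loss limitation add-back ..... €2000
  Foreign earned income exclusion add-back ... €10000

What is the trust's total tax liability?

€3780

Regular tax:
  €54000 × 7% = €3780

Alternative minimum tax:
  Adjusted income: €54000 + €18000 + €2000 + €10000 = €84000
  Less exemption €72000 → base €12000
  €12000 × 18% = €2160

€3780 > €2160, so the regular tax governs.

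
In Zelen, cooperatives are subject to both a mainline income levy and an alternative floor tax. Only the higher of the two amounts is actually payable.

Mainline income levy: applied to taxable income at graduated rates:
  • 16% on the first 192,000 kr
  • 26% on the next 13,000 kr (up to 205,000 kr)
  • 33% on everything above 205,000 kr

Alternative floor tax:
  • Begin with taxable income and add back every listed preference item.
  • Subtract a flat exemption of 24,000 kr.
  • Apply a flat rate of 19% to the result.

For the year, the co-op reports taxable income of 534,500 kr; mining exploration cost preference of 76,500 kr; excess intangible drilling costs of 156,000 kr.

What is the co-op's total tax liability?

142,835 kr

Alternative floor tax:
  Adjusted income: 534,500 kr + 76,500 kr + 156,000 kr = 767,000 kr
  Less exemption 24,000 kr → base 743,000 kr
  743,000 kr × 19% = 141,170 kr

Mainline income levy:
  192,000 kr × 16% = 30,720 kr
  13,000 kr × 26% = 3,380 kr
  329,500 kr × 33% = 108,735 kr
  → 142,835 kr

142,835 kr > 141,170 kr, so the mainline income levy governs.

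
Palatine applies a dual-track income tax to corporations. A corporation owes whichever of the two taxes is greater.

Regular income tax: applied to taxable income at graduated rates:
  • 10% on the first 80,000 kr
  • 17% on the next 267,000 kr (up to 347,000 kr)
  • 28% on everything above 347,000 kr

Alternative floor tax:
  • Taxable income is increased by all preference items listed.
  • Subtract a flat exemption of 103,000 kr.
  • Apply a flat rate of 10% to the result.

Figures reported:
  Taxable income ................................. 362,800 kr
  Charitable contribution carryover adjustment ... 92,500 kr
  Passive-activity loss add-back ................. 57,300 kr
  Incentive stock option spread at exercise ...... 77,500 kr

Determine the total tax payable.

Regular income tax:
  80,000 kr × 10% = 8,000 kr
  267,000 kr × 17% = 45,390 kr
  15,800 kr × 28% = 4,424 kr
  → 57,814 kr

Alternative floor tax:
  Adjusted income: 362,800 kr + 92,500 kr + 57,300 kr + 77,500 kr = 590,100 kr
  Less exemption 103,000 kr → base 487,100 kr
  487,100 kr × 10% = 48,710 kr

57,814 kr > 48,710 kr, so the regular income tax governs.

57,814 kr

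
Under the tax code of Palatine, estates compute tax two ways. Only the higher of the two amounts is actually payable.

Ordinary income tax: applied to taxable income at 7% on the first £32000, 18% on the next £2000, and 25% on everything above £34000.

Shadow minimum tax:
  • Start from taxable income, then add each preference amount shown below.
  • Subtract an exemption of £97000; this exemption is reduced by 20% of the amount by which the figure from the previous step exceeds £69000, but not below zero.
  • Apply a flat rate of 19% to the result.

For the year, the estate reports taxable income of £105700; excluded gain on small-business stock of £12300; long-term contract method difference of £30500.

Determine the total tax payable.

£20525

Shadow minimum tax:
  Adjusted income: £105700 + £12300 + £30500 = £148500
  Exemption: £97000 − 20% × (£148500 − £69000) = £97000 − £15900 = £81100
  Base: £148500 − £81100 = £67400
  £67400 × 19% = £12806

Ordinary income tax:
  £32000 × 7% = £2240
  £2000 × 18% = £360
  £71700 × 25% = £17925
  → £20525

£20525 > £12806, so the ordinary income tax governs.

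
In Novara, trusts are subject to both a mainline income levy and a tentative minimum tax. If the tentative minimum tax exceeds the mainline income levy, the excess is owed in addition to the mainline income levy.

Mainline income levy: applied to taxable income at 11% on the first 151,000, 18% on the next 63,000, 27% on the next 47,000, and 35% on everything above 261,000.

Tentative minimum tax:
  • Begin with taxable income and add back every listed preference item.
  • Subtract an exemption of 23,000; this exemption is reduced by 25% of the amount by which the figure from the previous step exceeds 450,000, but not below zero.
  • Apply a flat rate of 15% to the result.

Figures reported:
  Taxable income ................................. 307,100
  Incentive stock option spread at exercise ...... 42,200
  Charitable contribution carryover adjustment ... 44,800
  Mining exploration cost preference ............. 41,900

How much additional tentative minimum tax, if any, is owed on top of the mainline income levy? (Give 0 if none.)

5,175

Mainline income levy:
  151,000 × 11% = 16,610
  63,000 × 18% = 11,340
  47,000 × 27% = 12,690
  46,100 × 35% = 16,135
  → 56,775

Tentative minimum tax:
  Adjusted income: 307,100 + 42,200 + 44,800 + 41,900 = 436,000
  Exemption: 436,000 ≤ 450,000, so full 23,000 applies
  Base: 436,000 − 23,000 = 413,000
  413,000 × 15% = 61,950

Excess of tentative minimum tax over mainline income levy: 61,950 − 56,775 = 5,175.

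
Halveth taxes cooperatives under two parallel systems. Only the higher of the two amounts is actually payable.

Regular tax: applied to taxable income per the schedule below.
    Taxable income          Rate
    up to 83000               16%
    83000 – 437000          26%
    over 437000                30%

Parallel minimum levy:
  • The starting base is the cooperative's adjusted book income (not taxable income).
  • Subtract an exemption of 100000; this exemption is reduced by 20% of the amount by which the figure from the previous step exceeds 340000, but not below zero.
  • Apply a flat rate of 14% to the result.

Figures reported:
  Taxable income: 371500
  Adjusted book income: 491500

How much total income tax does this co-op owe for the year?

Parallel minimum levy:
  Base (adjusted book income): 491500
  Exemption: 100000 − 20% × (491500 − 340000) = 100000 − 30300 = 69700
  Base: 491500 − 69700 = 421800
  421800 × 14% = 59052

Regular tax:
  83000 × 16% = 13280
  288500 × 26% = 75010
  → 88290

88290 > 59052, so the regular tax governs.

88290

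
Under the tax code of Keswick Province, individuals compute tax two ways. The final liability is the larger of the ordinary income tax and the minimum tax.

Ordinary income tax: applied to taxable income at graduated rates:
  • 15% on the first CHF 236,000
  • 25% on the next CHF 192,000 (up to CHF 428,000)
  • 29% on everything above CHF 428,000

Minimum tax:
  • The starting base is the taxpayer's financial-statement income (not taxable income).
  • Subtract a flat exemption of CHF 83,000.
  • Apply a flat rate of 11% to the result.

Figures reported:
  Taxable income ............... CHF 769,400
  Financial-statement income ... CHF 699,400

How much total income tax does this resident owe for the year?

CHF 182,406

Minimum tax:
  Base (financial-statement income): CHF 699,400
  Less exemption CHF 83,000 → base CHF 616,400
  CHF 616,400 × 11% = CHF 67,804

Ordinary income tax:
  CHF 236,000 × 15% = CHF 35,400
  CHF 192,000 × 25% = CHF 48,000
  CHF 341,400 × 29% = CHF 99,006
  → CHF 182,406

CHF 182,406 > CHF 67,804, so the ordinary income tax governs.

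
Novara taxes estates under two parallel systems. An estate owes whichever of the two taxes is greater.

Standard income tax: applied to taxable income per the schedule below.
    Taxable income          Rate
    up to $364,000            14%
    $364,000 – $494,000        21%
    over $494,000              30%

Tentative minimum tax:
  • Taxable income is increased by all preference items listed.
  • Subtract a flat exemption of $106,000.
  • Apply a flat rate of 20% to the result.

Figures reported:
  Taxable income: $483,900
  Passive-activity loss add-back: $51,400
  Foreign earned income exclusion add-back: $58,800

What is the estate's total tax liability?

$97,620

Tentative minimum tax:
  Adjusted income: $483,900 + $51,400 + $58,800 = $594,100
  Less exemption $106,000 → base $488,100
  $488,100 × 20% = $97,620

Standard income tax:
  $364,000 × 14% = $50,960
  $119,900 × 21% = $25,179
  → $76,139

$97,620 > $76,139, so the tentative minimum tax is the binding amount.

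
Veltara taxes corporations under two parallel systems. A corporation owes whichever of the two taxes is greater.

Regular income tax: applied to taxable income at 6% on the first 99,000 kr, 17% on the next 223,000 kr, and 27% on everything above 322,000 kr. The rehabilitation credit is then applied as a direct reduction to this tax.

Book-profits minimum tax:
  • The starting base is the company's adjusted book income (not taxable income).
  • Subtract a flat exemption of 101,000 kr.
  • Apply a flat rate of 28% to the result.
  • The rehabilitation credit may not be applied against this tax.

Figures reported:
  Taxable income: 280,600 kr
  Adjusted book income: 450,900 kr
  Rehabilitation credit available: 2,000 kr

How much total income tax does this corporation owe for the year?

97,972 kr

Regular income tax:
  99,000 kr × 6% = 5,940 kr
  181,600 kr × 17% = 30,872 kr
  → 36,812 kr
  Less rehabilitation credit 2,000 kr → 34,812 kr

Book-profits minimum tax:
  Base (adjusted book income): 450,900 kr
  Less exemption 101,000 kr → base 349,900 kr
  349,900 kr × 28% = 97,972 kr

97,972 kr > 34,812 kr, so the book-profits minimum tax is the binding amount.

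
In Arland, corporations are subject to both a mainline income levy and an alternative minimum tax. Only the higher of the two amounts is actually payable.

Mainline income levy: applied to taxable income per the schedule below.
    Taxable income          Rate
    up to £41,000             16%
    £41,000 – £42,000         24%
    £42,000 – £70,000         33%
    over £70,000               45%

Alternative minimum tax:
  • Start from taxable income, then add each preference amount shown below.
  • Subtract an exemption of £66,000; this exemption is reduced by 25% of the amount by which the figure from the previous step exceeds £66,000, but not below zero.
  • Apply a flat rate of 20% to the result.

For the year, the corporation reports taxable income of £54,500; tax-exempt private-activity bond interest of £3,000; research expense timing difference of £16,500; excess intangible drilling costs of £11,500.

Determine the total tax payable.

Alternative minimum tax:
  Adjusted income: £54,500 + £3,000 + £16,500 + £11,500 = £85,500
  Exemption: £66,000 − 25% × (£85,500 − £66,000) = £66,000 − £4,875 = £61,125
  Base: £85,500 − £61,125 = £24,375
  £24,375 × 20% = £4,875

Mainline income levy:
  £41,000 × 16% = £6,560
  £1,000 × 24% = £240
  £12,500 × 33% = £4,125
  → £10,925

£10,925 > £4,875, so the mainline income levy governs.

£10,925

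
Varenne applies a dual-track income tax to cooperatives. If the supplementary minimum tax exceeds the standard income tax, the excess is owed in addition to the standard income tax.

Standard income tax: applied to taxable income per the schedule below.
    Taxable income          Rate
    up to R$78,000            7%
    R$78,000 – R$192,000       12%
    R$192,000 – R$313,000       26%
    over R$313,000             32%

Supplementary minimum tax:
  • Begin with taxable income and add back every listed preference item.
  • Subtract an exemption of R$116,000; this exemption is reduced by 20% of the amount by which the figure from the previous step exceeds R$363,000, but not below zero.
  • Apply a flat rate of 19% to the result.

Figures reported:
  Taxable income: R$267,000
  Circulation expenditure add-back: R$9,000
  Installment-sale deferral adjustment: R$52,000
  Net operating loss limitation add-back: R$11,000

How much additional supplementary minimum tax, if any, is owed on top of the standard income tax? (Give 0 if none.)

Standard income tax:
  R$78,000 × 7% = R$5,460
  R$114,000 × 12% = R$13,680
  R$75,000 × 26% = R$19,500
  → R$38,640

Supplementary minimum tax:
  Adjusted income: R$267,000 + R$9,000 + R$52,000 + R$11,000 = R$339,000
  Exemption: R$339,000 ≤ R$363,000, so full R$116,000 applies
  Base: R$339,000 − R$116,000 = R$223,000
  R$223,000 × 19% = R$42,370

Excess of supplementary minimum tax over standard income tax: R$42,370 − R$38,640 = R$3,730.

R$3,730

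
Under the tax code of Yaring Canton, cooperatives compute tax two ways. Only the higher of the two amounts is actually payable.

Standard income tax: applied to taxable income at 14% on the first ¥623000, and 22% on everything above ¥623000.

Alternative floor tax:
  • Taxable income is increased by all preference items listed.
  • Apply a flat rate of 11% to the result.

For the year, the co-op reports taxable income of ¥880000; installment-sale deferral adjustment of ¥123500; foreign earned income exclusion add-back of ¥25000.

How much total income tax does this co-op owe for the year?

¥143760

Standard income tax:
  ¥623000 × 14% = ¥87220
  ¥257000 × 22% = ¥56540
  → ¥143760

Alternative floor tax:
  Adjusted income: ¥880000 + ¥123500 + ¥25000 = ¥1028500
  ¥1028500 × 11% = ¥113135

¥143760 > ¥113135, so the standard income tax governs.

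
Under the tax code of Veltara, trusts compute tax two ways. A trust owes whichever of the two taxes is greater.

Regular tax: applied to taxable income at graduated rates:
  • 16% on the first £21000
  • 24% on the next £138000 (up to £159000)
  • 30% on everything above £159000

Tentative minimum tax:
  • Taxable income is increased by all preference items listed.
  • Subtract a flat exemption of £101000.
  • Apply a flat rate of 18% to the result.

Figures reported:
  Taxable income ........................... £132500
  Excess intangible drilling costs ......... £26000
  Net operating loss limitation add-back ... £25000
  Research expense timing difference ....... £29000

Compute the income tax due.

Tentative minimum tax:
  Adjusted income: £132500 + £26000 + £25000 + £29000 = £212500
  Less exemption £101000 → base £111500
  £111500 × 18% = £20070

Regular tax:
  £21000 × 16% = £3360
  £111500 × 24% = £26760
  → £30120

£30120 > £20070, so the regular tax governs.

£30120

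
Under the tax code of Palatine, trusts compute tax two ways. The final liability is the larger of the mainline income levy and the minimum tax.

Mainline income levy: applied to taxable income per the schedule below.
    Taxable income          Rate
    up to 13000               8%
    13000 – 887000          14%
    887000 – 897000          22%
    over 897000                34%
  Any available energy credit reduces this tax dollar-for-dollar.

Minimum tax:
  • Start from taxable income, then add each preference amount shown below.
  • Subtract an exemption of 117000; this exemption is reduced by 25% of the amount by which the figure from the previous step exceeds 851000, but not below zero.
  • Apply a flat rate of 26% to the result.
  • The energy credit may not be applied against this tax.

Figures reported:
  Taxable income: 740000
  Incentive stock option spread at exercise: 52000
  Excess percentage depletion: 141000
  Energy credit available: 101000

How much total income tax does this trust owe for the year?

Minimum tax:
  Adjusted income: 740000 + 52000 + 141000 = 933000
  Exemption: 117000 − 25% × (933000 − 851000) = 117000 − 20500 = 96500
  Base: 933000 − 96500 = 836500
  836500 × 26% = 217490

Mainline income levy:
  13000 × 8% = 1040
  727000 × 14% = 101780
  → 102820
  Less energy credit 101000 → 1820

217490 > 1820, so the minimum tax is the binding amount.

217490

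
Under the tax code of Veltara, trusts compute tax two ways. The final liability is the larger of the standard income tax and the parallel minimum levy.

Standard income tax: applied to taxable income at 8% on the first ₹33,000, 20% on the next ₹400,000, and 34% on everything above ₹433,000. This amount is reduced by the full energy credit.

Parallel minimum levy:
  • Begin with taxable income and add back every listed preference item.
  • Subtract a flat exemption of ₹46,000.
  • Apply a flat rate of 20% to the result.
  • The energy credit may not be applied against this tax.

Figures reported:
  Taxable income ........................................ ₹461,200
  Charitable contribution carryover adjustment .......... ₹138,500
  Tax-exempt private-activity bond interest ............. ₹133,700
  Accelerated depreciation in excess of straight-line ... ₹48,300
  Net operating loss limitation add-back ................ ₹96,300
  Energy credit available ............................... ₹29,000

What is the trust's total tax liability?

₹166,400

Parallel minimum levy:
  Adjusted income: ₹461,200 + ₹138,500 + ₹133,700 + ₹48,300 + ₹96,300 = ₹878,000
  Less exemption ₹46,000 → base ₹832,000
  ₹832,000 × 20% = ₹166,400

Standard income tax:
  ₹33,000 × 8% = ₹2,640
  ₹400,000 × 20% = ₹80,000
  ₹28,200 × 34% = ₹9,588
  → ₹92,228
  Less energy credit ₹29,000 → ₹63,228

₹166,400 > ₹63,228, so the parallel minimum levy is the binding amount.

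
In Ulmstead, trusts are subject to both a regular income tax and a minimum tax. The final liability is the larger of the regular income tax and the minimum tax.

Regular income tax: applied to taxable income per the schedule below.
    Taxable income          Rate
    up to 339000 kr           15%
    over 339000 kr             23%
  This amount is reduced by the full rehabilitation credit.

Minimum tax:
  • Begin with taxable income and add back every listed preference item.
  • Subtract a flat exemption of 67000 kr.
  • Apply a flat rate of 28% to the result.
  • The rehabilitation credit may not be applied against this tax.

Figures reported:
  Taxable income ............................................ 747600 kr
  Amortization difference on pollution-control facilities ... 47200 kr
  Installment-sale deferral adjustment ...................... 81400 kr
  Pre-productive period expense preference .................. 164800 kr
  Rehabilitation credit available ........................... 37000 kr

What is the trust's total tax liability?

272720 kr

Regular income tax:
  339000 kr × 15% = 50850 kr
  408600 kr × 23% = 93978 kr
  → 144828 kr
  Less rehabilitation credit 37000 kr → 107828 kr

Minimum tax:
  Adjusted income: 747600 kr + 47200 kr + 81400 kr + 164800 kr = 1041000 kr
  Less exemption 67000 kr → base 974000 kr
  974000 kr × 28% = 272720 kr

272720 kr > 107828 kr, so the minimum tax is the binding amount.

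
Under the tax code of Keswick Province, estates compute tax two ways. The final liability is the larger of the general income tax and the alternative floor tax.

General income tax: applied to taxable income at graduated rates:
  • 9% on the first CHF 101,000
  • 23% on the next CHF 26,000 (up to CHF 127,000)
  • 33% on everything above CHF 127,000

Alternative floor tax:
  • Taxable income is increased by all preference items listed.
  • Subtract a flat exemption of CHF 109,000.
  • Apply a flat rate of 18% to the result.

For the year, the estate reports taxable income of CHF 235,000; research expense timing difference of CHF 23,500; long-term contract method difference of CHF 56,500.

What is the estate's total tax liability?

Alternative floor tax:
  Adjusted income: CHF 235,000 + CHF 23,500 + CHF 56,500 = CHF 315,000
  Less exemption CHF 109,000 → base CHF 206,000
  CHF 206,000 × 18% = CHF 37,080

General income tax:
  CHF 101,000 × 9% = CHF 9,090
  CHF 26,000 × 23% = CHF 5,980
  CHF 108,000 × 33% = CHF 35,640
  → CHF 50,710

CHF 50,710 > CHF 37,080, so the general income tax governs.

CHF 50,710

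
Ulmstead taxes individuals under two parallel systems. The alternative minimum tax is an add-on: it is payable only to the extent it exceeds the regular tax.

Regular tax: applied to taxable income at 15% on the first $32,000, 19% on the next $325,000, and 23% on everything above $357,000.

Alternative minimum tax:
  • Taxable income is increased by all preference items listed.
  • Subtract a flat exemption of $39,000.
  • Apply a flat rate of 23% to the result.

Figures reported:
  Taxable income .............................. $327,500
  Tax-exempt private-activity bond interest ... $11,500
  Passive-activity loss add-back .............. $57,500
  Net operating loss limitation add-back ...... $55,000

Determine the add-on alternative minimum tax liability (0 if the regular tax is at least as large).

$33,930

Alternative minimum tax:
  Adjusted income: $327,500 + $11,500 + $57,500 + $55,000 = $451,500
  Less exemption $39,000 → base $412,500
  $412,500 × 23% = $94,875

Regular tax:
  $32,000 × 15% = $4,800
  $295,500 × 19% = $56,145
  → $60,945

Excess of alternative minimum tax over regular tax: $94,875 − $60,945 = $33,930.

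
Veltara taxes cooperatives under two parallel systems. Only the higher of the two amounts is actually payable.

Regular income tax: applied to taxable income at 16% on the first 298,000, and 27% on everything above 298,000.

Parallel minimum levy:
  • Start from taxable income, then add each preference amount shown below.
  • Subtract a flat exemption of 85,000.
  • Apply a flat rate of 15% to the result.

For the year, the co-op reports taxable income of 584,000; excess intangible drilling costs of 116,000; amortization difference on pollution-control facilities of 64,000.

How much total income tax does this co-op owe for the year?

Parallel minimum levy:
  Adjusted income: 584,000 + 116,000 + 64,000 = 764,000
  Less exemption 85,000 → base 679,000
  679,000 × 15% = 101,850

Regular income tax:
  298,000 × 16% = 47,680
  286,000 × 27% = 77,220
  → 124,900

124,900 > 101,850, so the regular income tax governs.

124,900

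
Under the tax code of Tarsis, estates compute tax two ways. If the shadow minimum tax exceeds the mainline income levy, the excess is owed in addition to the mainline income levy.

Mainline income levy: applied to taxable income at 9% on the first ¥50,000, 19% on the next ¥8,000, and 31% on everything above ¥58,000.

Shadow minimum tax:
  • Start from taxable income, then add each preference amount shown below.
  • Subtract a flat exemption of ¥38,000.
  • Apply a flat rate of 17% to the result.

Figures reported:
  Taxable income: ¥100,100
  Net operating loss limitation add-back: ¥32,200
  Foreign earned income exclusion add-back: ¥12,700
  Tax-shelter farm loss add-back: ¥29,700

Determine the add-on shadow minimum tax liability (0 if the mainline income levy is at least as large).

Mainline income levy:
  ¥50,000 × 9% = ¥4,500
  ¥8,000 × 19% = ¥1,520
  ¥42,100 × 31% = ¥13,051
  → ¥19,071

Shadow minimum tax:
  Adjusted income: ¥100,100 + ¥32,200 + ¥12,700 + ¥29,700 = ¥174,700
  Less exemption ¥38,000 → base ¥136,700
  ¥136,700 × 17% = ¥23,239

Excess of shadow minimum tax over mainline income levy: ¥23,239 − ¥19,071 = ¥4,168.

¥4,168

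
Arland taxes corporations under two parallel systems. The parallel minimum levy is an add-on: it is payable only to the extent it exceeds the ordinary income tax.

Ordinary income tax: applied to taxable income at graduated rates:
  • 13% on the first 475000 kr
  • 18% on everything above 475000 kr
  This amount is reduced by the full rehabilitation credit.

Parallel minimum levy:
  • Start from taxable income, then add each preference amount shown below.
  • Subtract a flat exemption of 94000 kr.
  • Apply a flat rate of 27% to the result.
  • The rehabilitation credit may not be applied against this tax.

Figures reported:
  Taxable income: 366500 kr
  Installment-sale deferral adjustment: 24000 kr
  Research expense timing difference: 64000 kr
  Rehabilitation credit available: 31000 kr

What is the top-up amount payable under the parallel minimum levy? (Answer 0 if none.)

Ordinary income tax:
  366500 kr × 13% = 47645 kr
  Less rehabilitation credit 31000 kr → 16645 kr

Parallel minimum levy:
  Adjusted income: 366500 kr + 24000 kr + 64000 kr = 454500 kr
  Less exemption 94000 kr → base 360500 kr
  360500 kr × 27% = 97335 kr

Excess of parallel minimum levy over ordinary income tax: 97335 kr − 16645 kr = 80690 kr.

80690 kr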